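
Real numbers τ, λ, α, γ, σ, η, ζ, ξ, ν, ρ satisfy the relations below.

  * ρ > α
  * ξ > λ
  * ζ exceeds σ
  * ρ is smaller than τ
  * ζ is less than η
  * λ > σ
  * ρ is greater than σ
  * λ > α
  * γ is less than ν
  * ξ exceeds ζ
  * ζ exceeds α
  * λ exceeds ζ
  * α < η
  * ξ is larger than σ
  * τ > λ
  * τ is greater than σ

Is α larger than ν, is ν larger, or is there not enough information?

Following every chain through α: above α we get ζ, λ, ξ, η, ρ, τ.
ν is not reached, and no chain runs the other way from ν to α.
So the given relations leave the order of α and ν undetermined.

undetermined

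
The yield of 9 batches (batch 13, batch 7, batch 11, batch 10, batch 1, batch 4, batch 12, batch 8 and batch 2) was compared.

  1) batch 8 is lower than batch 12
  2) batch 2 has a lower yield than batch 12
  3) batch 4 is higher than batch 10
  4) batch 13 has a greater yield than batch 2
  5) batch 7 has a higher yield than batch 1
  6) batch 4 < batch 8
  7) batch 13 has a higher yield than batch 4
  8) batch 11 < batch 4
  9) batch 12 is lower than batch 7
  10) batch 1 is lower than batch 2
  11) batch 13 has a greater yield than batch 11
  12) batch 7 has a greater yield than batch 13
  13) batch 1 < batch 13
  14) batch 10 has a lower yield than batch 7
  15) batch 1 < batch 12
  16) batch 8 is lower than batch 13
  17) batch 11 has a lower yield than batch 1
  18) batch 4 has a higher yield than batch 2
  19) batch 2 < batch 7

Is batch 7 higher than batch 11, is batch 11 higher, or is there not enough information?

batch 11 < batch 1 and batch 1 < batch 2 give batch 11 < batch 2.
With batch 2 < batch 4: batch 11 < batch 1 < batch 2 < batch 4.
With batch 4 < batch 8: batch 11 < batch 1 < batch 2 < batch 4 < batch 8.
Then batch 8 < batch 12 extends the chain to batch 12.
Then batch 12 < batch 7 extends the chain to batch 7.
So batch 7 is higher.

batch 7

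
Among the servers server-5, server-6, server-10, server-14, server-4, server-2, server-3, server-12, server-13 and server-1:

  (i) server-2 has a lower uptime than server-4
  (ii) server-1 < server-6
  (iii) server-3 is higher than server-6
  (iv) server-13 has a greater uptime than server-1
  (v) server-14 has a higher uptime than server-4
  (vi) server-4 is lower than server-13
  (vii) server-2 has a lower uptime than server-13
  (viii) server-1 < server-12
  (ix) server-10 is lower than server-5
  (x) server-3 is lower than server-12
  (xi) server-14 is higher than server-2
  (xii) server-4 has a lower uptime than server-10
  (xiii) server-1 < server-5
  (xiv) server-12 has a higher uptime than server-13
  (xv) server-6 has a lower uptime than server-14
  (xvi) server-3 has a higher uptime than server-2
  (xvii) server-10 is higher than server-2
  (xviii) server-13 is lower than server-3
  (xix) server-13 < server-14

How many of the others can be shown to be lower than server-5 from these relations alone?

4

Directly below server-5: server-1, server-10.
One step further: server-2, server-4 (4 so far).
No other element is forced below server-5 by the given relations, so the count is 4.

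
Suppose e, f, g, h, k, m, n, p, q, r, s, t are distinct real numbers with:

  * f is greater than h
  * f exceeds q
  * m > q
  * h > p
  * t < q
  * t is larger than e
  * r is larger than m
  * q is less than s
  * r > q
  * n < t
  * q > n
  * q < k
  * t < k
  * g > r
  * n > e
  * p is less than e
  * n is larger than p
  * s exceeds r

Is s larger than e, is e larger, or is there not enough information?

s

e < n and n < t give e < t.
Then t < q extends the chain to q.
With q < m: e < n < t < q < m.
With m < r: e < n < t < q < m < r.
With r < s: e < n < t < q < m < r < s.
So s is larger.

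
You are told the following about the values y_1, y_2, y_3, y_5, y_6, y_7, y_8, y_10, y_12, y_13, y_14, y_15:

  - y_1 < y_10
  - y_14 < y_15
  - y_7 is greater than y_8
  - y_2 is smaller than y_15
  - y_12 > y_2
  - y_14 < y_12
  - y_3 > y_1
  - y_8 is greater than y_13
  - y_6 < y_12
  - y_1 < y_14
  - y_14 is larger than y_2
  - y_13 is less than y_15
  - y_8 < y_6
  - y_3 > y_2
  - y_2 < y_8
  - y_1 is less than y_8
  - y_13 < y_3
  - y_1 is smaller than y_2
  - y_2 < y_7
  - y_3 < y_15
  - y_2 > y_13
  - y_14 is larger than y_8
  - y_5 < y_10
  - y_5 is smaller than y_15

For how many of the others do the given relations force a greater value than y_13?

Directly above y_13: y_2, y_8, y_3, y_15.
One step further: y_14, y_6, y_7, y_12 (8 so far).
No other element is forced above y_13 by the given relations, so the count is 8.

8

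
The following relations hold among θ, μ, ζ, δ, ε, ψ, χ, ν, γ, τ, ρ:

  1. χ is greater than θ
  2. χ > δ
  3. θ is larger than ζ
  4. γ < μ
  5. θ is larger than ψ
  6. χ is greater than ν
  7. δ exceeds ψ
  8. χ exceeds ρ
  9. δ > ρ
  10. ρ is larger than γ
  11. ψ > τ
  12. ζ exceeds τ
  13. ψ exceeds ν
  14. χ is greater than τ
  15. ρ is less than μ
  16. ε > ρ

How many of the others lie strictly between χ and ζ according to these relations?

1

The relations place ζ below χ. An element lies strictly between them when it is forced above ζ and also forced below χ.
Above ζ: {θ}. Below χ: {γ, τ, ν, ψ, ρ, δ, θ}.
Intersection: {θ} — 1.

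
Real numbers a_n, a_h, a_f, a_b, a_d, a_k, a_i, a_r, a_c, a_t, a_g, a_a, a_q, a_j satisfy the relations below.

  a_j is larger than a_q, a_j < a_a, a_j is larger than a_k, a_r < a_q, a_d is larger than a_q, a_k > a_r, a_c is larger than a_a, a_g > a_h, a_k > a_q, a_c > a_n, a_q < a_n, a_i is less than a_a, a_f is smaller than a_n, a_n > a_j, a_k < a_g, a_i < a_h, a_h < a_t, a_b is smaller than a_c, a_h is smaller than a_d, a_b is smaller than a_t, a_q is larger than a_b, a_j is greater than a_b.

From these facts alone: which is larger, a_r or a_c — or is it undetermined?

Link the given pairs in sequence: a_r < a_q; a_q < a_j; a_j < a_a; a_a < a_c.
Chaining these gives a_r < a_q < a_j < a_a < a_c.
So a_c is larger.

a_c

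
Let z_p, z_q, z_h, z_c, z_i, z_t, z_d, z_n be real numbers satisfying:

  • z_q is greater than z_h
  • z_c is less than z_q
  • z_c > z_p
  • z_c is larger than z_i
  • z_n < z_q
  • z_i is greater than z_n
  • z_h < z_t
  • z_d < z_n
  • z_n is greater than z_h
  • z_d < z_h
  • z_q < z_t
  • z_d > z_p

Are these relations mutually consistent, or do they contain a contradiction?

The single ordering z_p < z_d < z_h < z_n < z_i < z_c < z_q < z_t satisfies every listed relation, so no contradiction arises.

consistent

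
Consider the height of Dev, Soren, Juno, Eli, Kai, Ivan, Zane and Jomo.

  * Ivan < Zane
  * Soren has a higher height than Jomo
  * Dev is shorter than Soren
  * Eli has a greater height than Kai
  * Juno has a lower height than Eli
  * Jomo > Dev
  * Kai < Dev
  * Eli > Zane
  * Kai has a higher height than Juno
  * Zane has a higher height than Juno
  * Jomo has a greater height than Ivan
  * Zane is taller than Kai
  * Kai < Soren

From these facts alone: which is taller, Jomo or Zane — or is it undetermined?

undetermined

Following every chain through Jomo: above Jomo we get Soren; below Jomo we get Juno, Ivan, Kai, Dev.
Zane is not reached, and no chain runs the other way from Zane to Jomo.
So the given relations leave the order of Jomo and Zane undetermined.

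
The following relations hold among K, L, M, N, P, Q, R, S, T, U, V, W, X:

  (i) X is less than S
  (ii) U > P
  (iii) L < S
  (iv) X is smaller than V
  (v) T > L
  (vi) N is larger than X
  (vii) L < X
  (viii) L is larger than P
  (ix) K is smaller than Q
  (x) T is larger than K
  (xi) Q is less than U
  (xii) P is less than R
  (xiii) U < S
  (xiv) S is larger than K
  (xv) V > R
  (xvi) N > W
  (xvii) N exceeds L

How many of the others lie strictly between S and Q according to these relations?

1

Chaining upward from Q reaches: U.
Chaining downward from S reaches: P, K, U, L, X.
Strictly between Q and S are those in both lists: U — 1 element.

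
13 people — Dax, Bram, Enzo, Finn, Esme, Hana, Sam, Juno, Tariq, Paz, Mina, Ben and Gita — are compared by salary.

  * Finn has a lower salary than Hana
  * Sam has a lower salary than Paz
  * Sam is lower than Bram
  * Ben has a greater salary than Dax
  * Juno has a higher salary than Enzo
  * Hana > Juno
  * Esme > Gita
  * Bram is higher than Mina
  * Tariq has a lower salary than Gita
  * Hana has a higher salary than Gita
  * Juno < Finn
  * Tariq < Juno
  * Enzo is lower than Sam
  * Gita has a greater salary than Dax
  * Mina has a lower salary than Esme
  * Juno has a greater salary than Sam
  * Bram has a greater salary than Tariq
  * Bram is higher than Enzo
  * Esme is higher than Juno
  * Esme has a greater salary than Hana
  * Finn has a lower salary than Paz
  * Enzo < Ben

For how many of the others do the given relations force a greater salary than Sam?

6

Directly above Sam: Juno, Bram, Paz.
One step further: Finn, Hana, Esme (6 so far).
No other element is forced above Sam by the given relations, so the count is 6.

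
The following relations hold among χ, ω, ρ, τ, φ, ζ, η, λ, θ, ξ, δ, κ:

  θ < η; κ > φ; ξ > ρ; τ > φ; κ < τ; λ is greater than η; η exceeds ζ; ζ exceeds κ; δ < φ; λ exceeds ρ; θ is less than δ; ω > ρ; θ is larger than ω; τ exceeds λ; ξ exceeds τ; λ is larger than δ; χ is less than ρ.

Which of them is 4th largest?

η

Chaining the given pairs: χ < ρ < ω < θ < δ < φ < κ < ζ < η < λ < τ < ξ.
The 4th largest is η.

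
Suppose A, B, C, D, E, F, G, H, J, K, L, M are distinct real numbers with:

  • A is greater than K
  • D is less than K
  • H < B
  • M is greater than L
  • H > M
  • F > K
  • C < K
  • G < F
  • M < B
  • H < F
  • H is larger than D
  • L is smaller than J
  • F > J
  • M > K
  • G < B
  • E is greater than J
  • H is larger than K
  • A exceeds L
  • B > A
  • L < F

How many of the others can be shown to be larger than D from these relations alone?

From D the given relations immediately reach K, H.
From those, M, F, A, B — 6 in total.
Nothing else is reachable above D; 6 in all.

6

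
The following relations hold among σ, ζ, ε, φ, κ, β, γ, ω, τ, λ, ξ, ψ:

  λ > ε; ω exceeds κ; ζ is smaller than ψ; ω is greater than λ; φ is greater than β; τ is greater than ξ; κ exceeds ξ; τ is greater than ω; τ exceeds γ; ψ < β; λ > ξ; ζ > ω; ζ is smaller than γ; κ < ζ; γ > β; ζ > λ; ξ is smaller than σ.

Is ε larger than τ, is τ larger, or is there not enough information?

ε < λ and λ < ω give ε < ω.
Then ω < ζ extends the chain to ζ.
Then ζ < ψ extends the chain to ψ.
With ψ < β: ε < λ < ω < ζ < ψ < β.
Then β < γ extends the chain to γ.
With γ < τ: ε < λ < ω < ζ < ψ < β < γ < τ.
So τ is larger.

τ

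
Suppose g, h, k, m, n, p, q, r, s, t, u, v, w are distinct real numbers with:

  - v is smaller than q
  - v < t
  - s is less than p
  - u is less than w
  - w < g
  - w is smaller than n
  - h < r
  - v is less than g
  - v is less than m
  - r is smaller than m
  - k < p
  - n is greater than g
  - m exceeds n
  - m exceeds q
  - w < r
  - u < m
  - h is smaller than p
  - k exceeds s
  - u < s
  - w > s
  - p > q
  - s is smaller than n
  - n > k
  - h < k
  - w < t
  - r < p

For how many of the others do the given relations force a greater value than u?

From u the given relations immediately reach s, w, m.
From those, r, k, p, g, t, n — 9 in total.
No other element is forced above u by the given relations, so the count is 9.

9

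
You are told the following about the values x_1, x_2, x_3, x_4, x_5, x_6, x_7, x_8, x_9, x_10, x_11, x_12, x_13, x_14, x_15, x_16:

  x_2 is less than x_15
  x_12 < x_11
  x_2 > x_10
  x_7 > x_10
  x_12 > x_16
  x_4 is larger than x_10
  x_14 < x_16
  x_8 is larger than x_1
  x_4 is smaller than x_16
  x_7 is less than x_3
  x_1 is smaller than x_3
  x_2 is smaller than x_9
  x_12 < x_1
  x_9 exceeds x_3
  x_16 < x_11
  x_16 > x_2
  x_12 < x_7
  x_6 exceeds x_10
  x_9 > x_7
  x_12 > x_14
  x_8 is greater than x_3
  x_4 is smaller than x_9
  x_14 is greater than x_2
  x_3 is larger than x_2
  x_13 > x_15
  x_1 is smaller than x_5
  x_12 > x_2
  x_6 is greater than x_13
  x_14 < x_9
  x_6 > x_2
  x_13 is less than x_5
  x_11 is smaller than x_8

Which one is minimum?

Chaining upward from x_10: directly above it, x_2, x_4, x_7, x_6; then x_15, x_14, x_16, x_12, x_3, x_9; then x_1, x_13, x_11, x_8; then x_5.
That covers every other element, and nothing is given below x_10, so x_10 is the minimum.

x_10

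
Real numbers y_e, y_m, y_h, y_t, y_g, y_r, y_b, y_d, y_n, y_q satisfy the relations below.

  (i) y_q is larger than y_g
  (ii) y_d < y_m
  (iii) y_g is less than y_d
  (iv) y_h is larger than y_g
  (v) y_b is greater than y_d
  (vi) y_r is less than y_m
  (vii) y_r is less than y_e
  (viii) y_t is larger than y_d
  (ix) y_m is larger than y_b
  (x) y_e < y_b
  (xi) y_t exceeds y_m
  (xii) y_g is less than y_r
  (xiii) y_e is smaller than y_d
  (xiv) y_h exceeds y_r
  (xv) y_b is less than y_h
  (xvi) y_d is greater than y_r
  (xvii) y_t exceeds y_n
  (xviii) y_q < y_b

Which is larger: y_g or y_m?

y_m

y_g < y_r and y_r < y_e give y_g < y_e.
With y_e < y_d: y_g < y_r < y_e < y_d.
Then y_d < y_b extends the chain to y_b.
With y_b < y_m: y_g < y_r < y_e < y_d < y_b < y_m.
So y_g < y_m; y_m is the larger of the two.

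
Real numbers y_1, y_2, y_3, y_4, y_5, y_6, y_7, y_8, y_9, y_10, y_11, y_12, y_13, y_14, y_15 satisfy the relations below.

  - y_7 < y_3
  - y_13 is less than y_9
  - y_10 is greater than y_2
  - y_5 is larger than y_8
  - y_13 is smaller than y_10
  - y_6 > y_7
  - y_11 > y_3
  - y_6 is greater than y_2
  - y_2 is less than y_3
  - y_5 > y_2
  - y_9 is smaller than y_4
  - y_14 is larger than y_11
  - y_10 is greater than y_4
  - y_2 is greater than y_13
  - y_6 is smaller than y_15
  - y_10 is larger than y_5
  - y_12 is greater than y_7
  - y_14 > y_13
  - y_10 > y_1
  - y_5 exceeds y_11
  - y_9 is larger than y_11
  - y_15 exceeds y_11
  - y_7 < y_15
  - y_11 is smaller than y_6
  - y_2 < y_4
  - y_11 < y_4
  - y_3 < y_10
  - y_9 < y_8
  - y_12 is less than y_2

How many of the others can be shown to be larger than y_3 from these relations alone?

From y_3 the given relations immediately reach y_11, y_10.
From those, y_14, y_9, y_6, y_5, y_15, y_4 — 8 in total.
From those, y_8 — 9 in total.
Nothing else is reachable above y_3; 9 in all.

9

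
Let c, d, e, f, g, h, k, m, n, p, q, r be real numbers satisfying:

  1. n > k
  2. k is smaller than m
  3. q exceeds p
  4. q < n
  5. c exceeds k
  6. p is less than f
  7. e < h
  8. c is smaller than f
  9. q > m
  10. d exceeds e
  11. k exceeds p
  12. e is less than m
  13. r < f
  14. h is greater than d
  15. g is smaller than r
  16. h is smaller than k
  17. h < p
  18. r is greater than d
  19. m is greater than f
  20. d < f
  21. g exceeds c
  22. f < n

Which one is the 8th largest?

k

Piecing the relations together gives one ordering: e < d < h < p < k < c < g < r < f < m < q < n.
The 8th largest is k.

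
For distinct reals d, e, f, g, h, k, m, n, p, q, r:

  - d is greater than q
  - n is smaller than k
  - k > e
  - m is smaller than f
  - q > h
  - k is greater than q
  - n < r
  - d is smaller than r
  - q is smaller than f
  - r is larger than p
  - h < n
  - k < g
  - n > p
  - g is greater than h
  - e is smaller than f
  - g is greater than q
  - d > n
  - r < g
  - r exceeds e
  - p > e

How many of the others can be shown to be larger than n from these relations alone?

4

Directly above n: d, r, k.
One step further: g (4 so far).
Nothing else is reachable above n; 4 in all.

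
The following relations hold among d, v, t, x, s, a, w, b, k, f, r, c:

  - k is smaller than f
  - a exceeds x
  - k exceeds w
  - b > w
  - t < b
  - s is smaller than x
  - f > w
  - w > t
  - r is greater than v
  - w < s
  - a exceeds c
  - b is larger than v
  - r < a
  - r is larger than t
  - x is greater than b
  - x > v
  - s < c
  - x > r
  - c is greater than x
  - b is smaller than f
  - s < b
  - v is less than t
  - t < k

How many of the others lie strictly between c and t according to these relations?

5

Chaining upward from t reaches: r, w, s, b, k, x, f, a.
Chaining downward from c reaches: v, r, w, s, b, x.
Strictly between t and c are those in both lists: r, w, s, b, x — 5 elements.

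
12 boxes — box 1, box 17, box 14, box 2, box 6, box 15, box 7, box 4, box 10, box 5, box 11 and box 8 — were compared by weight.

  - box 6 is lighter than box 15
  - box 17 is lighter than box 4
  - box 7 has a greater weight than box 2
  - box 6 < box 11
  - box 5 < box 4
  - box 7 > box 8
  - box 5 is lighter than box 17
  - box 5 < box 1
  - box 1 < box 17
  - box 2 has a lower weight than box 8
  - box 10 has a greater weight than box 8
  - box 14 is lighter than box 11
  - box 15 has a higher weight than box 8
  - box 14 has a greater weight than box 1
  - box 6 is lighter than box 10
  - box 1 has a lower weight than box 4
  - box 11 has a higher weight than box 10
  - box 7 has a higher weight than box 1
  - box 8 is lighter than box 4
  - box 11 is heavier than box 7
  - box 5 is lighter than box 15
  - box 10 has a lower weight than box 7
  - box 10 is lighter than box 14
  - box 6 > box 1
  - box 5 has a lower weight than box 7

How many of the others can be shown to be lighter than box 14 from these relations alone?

From box 14 the given relations immediately reach box 1, box 10.
From those, box 5, box 6, box 8 — 5 in total.
From those, box 2 — 6 in total.
No other element is forced below box 14 by the given relations, so the count is 6.

6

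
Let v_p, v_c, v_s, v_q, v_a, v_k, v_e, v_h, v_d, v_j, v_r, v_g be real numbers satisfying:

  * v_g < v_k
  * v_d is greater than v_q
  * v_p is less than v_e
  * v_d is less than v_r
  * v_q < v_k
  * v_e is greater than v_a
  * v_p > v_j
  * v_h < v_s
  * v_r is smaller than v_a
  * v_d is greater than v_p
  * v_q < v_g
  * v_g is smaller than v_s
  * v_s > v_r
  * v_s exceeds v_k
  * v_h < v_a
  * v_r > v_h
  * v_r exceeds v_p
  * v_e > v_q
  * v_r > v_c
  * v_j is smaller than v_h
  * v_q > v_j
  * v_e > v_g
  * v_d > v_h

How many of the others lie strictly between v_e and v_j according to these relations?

The relations place v_j below v_e. An element lies strictly between them when it is forced above v_j and also forced below v_e.
Above v_j: {v_q, v_g, v_h, v_p, v_d, v_r, v_k, v_s, v_a}. Below v_e: {v_q, v_g, v_h, v_c, v_p, v_d, v_r, v_a}.
Intersection: {v_q, v_g, v_h, v_p, v_d, v_r, v_a} — 7.

7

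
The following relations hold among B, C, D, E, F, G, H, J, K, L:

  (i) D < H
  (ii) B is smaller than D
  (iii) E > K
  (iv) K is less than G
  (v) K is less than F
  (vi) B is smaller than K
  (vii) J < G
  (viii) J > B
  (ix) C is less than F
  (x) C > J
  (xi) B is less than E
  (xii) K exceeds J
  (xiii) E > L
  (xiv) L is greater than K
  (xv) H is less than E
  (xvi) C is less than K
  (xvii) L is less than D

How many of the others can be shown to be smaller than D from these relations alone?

5

The elements the relations force below D are B, J, C, K, L — no chain reaches any other.
That is 5.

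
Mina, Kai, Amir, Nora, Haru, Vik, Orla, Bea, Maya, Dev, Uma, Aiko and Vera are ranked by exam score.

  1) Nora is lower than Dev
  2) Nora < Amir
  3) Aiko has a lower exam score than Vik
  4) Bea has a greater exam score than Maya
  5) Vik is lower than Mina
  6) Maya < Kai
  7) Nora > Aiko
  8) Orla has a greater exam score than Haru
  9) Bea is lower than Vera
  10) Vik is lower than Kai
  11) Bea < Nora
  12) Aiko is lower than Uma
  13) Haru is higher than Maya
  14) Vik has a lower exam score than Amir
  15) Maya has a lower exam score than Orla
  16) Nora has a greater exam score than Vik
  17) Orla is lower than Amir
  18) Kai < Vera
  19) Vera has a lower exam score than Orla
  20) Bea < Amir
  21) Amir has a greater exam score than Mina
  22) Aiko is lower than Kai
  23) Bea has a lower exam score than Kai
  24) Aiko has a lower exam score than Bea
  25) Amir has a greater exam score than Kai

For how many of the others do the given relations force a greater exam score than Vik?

Directly above Vik: Kai, Nora, Mina, Amir.
One step further: Vera, Dev (6 so far).
One step further: Orla (7 so far).
Nothing else is reachable above Vik; 7 in all.

7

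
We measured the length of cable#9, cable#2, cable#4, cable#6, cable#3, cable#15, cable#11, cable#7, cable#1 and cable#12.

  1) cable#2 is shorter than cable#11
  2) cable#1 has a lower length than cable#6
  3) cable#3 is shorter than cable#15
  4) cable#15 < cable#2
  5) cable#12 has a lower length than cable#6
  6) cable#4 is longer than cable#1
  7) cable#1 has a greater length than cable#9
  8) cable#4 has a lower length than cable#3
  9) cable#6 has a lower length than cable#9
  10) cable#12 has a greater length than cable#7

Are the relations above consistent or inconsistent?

Chaining the given relations yields cable#6 < cable#9 < cable#1, so cable#6 < cable#1. But one relation states cable#1 < cable#6. These cannot both hold.

inconsistent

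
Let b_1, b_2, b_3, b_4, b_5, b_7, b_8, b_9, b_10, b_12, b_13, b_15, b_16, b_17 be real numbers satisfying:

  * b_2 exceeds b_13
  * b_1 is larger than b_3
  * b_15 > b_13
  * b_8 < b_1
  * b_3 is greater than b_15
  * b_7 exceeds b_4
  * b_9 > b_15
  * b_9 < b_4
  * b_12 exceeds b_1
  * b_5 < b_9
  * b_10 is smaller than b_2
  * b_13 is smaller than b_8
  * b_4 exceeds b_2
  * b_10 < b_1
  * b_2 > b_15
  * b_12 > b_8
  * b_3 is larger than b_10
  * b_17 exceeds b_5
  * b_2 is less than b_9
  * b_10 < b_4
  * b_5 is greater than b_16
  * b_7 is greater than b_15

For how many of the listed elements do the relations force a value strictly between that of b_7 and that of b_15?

3

The relations place b_15 below b_7. An element lies strictly between them when it is forced above b_15 and also forced below b_7.
Above b_15: {b_2, b_3, b_9, b_1, b_12, b_4}. Below b_7: {b_13, b_16, b_10, b_5, b_2, b_9, b_4}.
Intersection: {b_2, b_9, b_4} — 3.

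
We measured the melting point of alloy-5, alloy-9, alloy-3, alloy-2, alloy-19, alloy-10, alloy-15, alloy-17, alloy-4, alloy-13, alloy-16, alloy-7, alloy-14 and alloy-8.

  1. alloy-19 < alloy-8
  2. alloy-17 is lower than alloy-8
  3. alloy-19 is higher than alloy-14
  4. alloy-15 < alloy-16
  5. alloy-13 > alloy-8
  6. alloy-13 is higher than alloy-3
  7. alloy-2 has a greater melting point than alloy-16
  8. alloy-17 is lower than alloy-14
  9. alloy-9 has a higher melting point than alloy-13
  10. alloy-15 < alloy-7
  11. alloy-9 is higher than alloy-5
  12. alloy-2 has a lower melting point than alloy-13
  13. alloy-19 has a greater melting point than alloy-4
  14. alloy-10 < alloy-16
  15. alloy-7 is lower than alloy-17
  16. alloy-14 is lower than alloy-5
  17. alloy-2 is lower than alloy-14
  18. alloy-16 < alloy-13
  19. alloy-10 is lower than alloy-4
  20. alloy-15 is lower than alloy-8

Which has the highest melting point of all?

alloy-9

Chaining downward from alloy-9: directly below it, alloy-5, alloy-13; then alloy-16, alloy-2, alloy-3, alloy-14, alloy-8; then alloy-10, alloy-15, alloy-17, alloy-19; then alloy-4, alloy-7.
That covers every other element, and nothing is given above alloy-9, so alloy-9 is the highest melting point.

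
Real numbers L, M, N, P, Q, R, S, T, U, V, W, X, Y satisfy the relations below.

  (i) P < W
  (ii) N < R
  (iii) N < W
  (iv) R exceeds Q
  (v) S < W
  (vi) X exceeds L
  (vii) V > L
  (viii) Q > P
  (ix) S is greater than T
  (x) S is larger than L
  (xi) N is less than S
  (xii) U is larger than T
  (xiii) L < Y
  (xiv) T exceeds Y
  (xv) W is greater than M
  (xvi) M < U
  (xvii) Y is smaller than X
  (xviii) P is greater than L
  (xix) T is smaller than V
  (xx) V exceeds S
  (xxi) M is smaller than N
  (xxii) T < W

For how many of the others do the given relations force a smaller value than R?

From R the given relations immediately reach N, Q.
From those, P, M — 4 in total.
From those, L — 5 in total.
No other element is forced below R by the given relations, so the count is 5.

5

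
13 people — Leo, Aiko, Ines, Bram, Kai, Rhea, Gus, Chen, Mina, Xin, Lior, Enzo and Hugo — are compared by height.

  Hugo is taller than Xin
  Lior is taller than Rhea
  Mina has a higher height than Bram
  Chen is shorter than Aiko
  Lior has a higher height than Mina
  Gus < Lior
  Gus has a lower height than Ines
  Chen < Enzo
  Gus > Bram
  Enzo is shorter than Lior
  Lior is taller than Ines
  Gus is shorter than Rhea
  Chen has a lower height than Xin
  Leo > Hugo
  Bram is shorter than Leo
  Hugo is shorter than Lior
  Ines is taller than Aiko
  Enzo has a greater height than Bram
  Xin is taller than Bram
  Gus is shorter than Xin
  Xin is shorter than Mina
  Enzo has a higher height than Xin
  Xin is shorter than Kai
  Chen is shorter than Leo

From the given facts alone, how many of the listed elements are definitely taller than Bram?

10

Directly above Bram: Gus, Xin, Leo, Mina, Enzo.
One step further: Kai, Hugo, Rhea, Ines, Lior (10 so far).
Nothing else is reachable above Bram; 10 in all.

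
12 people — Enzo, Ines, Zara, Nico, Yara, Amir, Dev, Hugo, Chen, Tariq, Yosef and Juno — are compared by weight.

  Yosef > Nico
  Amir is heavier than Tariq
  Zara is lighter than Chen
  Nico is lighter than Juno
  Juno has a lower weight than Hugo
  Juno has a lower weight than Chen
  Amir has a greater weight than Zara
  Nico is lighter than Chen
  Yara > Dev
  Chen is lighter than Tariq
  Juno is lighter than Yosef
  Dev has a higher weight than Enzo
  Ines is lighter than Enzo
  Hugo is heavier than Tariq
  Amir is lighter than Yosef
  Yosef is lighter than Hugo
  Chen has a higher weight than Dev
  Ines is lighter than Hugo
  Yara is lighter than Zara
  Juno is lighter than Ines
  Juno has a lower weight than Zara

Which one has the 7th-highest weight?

The consecutive relations fix a unique order: Nico < Juno < Ines < Enzo < Dev < Yara < Zara < Chen < Tariq < Amir < Yosef < Hugo.
The 7th largest is Yara.

Yara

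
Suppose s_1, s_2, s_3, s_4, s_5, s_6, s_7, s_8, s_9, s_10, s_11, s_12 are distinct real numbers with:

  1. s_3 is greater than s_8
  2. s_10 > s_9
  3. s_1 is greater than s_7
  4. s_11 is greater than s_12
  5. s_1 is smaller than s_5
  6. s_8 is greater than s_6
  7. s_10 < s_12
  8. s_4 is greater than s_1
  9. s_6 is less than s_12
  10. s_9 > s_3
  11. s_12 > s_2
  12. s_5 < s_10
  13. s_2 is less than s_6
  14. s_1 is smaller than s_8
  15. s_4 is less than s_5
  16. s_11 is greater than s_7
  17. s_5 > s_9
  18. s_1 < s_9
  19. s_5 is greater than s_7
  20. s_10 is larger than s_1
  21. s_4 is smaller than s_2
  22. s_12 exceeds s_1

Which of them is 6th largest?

s_3

The consecutive relations fix a unique order: s_7 < s_1 < s_4 < s_2 < s_6 < s_8 < s_3 < s_9 < s_5 < s_10 < s_12 < s_11.
Counting 6 from the largest end gives s_3.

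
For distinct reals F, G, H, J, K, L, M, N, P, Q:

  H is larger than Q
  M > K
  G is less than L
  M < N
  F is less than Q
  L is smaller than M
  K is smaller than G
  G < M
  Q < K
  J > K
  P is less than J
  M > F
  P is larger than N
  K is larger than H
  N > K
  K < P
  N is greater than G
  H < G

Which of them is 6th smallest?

L

The consecutive relations fix a unique order: F < Q < H < K < G < L < M < N < P < J.
Counting 6 from the smallest end gives L.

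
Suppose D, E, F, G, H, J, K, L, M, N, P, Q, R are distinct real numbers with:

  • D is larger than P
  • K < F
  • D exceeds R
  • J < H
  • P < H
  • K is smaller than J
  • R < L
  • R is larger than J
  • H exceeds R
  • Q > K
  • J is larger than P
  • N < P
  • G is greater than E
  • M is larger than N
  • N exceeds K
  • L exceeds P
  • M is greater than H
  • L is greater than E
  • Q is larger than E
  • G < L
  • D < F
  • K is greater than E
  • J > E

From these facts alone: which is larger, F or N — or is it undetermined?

F

N < P and P < J give N < J.
Then J < R extends the chain to R.
With R < D: N < P < J < R < D.
Then D < F extends the chain to F.
So F is larger.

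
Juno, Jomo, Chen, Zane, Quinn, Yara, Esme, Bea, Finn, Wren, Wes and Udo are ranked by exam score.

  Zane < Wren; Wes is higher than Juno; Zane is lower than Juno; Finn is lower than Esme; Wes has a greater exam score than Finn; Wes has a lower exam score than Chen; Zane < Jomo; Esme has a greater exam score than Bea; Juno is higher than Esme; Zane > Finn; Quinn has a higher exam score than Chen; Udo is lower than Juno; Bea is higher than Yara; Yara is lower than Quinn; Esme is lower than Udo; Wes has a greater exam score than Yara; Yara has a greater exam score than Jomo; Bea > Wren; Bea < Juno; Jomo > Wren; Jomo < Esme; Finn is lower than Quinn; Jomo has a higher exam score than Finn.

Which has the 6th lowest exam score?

Bea

Chaining the given pairs: Finn < Zane < Wren < Jomo < Yara < Bea < Esme < Udo < Juno < Wes < Chen < Quinn.
Counting 6 from the smallest end gives Bea.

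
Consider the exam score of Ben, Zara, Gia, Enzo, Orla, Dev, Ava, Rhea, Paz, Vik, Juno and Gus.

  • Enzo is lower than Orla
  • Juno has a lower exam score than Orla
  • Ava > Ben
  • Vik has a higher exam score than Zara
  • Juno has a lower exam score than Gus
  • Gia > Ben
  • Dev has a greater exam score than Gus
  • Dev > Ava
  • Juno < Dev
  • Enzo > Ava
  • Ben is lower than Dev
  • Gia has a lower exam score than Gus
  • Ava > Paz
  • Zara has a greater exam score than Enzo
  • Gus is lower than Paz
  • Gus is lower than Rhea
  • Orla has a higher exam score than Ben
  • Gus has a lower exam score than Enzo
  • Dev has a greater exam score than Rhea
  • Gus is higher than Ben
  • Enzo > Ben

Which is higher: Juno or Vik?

Juno < Gus and Gus < Paz give Juno < Paz.
With Paz < Ava: Juno < Gus < Paz < Ava.
Then Ava < Enzo extends the chain to Enzo.
Then Enzo < Zara extends the chain to Zara.
Then Zara < Vik extends the chain to Vik.
So Juno < Vik; Vik is the higher of the two.

Vik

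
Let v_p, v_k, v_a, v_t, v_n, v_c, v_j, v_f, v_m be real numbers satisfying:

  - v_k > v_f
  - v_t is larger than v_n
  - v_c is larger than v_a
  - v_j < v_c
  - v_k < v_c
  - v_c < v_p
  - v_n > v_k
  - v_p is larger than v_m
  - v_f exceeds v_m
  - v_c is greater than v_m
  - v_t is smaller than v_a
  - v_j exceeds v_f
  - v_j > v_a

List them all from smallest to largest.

v_m < v_f < v_k < v_n < v_t < v_a < v_j < v_c < v_p

The consecutive links are each given: v_m < v_f; v_f < v_k; v_k < v_n; v_n < v_t; v_t < v_a; v_a < v_j; v_j < v_c; v_c < v_p.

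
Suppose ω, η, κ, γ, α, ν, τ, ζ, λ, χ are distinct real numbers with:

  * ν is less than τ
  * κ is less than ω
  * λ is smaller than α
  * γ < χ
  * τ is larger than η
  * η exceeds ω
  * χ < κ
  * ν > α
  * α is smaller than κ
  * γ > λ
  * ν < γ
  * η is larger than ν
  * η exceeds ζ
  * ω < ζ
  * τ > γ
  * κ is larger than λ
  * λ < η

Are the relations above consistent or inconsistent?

consistent

Every relation is compatible with λ < α < ν < γ < χ < κ < ω < ζ < η < τ; the set is consistent.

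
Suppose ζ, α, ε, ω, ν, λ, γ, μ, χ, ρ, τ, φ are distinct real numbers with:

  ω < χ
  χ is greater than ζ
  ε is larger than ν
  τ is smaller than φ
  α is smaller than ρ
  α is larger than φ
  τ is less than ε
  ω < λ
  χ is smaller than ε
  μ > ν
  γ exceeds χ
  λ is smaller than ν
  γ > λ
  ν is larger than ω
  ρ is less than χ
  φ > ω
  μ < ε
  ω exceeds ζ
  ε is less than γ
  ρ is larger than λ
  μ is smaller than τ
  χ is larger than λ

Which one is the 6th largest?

Chaining the given pairs: ζ < ω < λ < ν < μ < τ < φ < α < ρ < χ < ε < γ.
The 6th largest is φ.

φ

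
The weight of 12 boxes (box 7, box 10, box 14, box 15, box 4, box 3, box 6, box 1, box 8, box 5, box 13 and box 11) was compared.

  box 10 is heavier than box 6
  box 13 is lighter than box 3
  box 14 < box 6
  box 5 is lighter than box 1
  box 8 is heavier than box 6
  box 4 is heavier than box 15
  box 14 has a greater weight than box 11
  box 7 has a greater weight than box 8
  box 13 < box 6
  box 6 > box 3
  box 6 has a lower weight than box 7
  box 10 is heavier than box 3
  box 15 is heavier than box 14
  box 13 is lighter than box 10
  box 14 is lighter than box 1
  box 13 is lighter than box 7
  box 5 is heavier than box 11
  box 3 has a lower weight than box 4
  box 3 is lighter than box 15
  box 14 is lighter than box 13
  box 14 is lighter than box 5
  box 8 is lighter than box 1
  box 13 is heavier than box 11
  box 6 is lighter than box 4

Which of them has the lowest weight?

box 14 is not least since box 11 < box 14; box 13 is not least since box 11 < box 13; box 3 is not least since box 13 < box 3; box 5 is not least since box 11 < box 5; box 6 is not least since box 13 < box 6; box 10 is not least since box 6 < box 10; box 8 is not least since box 6 < box 8; box 7 is not least since box 13 < box 7; box 1 is not least since box 5 < box 1; box 15 is not least since box 3 < box 15; box 4 is not least since box 15 < box 4.
Only box 11 has nothing below it, so box 11 is the lowest weight.

box 11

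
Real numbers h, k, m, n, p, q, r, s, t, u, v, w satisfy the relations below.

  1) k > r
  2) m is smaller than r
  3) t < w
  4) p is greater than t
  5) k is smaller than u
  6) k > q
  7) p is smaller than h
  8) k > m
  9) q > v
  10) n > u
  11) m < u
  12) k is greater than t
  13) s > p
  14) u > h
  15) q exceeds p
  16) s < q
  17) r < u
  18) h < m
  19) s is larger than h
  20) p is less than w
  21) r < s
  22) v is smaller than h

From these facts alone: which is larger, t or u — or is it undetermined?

The relevant relations are t < p; p < h; h < m; m < r; r < s; s < q; q < k; k < u.
Together: t < p < h < m < r < s < q < k < u.
So u is larger.

u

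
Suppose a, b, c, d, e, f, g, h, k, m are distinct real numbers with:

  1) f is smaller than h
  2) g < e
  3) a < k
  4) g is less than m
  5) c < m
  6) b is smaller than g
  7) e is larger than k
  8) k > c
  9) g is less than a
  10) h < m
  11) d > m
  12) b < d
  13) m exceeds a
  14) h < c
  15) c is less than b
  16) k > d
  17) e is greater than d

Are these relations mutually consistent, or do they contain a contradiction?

consistent

Every relation is compatible with f < h < c < b < g < a < m < d < k < e; the set is consistent.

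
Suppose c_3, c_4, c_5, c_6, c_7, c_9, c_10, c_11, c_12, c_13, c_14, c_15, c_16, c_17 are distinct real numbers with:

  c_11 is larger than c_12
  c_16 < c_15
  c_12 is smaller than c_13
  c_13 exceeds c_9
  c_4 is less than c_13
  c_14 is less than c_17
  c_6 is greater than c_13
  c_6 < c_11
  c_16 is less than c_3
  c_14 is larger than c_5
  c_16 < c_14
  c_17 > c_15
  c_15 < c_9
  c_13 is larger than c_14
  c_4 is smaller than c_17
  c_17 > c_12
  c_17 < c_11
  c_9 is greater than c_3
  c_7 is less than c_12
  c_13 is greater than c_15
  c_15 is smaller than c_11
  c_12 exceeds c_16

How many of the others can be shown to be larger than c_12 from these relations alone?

Directly above c_12: c_17, c_13, c_11.
One step further: c_6 (4 so far).
Nothing else is reachable above c_12; 4 in all.

4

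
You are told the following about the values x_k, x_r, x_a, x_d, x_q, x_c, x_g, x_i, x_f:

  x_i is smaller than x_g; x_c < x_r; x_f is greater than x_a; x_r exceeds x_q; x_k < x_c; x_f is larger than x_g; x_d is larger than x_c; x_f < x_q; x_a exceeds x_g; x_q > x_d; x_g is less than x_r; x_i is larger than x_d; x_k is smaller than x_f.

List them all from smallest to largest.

x_k < x_c < x_d < x_i < x_g < x_a < x_f < x_q < x_r

Nothing is placed below x_k, so it is least; from there x_k < x_c; x_c < x_d; x_d < x_i; x_i < x_g; x_g < x_a; x_a < x_f; x_f < x_q; x_q < x_r, each given directly.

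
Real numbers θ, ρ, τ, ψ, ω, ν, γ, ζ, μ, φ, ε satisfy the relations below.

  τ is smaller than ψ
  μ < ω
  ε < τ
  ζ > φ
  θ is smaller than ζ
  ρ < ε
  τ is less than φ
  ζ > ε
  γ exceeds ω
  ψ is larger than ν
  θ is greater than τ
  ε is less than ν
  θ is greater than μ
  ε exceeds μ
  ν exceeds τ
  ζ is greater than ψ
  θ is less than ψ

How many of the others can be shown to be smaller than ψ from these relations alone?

Directly below ψ: τ, ν, θ.
One step further: μ, ε (5 so far).
One step further: ρ (6 so far).
Nothing else is reachable below ψ; 6 in all.

6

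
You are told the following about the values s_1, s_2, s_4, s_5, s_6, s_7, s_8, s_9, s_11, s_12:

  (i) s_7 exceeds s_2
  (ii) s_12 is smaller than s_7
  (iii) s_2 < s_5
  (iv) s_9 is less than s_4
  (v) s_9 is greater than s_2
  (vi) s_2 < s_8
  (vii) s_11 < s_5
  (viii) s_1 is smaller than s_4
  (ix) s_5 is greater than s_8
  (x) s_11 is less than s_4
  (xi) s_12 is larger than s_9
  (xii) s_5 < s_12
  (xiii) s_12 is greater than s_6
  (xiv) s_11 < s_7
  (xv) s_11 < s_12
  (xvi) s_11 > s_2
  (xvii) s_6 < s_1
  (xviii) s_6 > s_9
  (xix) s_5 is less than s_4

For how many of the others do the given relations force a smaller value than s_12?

6

The elements the relations force below s_12 are s_2, s_9, s_8, s_6, s_11, s_5 — no chain reaches any other.
That is 6.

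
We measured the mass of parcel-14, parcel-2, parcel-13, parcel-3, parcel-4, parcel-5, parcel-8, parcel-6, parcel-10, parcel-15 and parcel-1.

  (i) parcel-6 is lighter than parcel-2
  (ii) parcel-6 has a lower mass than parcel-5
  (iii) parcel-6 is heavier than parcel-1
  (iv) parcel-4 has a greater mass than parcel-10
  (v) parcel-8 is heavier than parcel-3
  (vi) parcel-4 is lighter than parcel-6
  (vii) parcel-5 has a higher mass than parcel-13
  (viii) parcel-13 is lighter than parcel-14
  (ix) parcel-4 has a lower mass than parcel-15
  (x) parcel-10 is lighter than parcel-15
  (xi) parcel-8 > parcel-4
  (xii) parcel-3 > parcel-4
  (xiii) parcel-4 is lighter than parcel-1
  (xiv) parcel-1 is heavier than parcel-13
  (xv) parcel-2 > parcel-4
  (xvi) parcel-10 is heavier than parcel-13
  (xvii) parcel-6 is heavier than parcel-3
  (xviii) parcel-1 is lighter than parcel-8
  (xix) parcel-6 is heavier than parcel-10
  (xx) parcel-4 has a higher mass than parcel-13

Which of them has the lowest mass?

Chaining upward from parcel-13: directly above it, parcel-10, parcel-4, parcel-1, parcel-14, parcel-5; then parcel-3, parcel-6, parcel-15, parcel-2, parcel-8.
That covers every other element, and nothing is given below parcel-13, so parcel-13 is the lowest mass.

parcel-13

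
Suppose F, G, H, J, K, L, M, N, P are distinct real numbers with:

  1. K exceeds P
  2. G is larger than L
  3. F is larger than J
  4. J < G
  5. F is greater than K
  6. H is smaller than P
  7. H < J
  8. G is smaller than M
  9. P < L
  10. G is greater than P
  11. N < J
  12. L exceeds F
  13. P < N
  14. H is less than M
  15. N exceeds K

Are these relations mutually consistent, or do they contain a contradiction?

The single ordering H < P < K < N < J < F < L < G < M satisfies every listed relation, so no contradiction arises.

consistent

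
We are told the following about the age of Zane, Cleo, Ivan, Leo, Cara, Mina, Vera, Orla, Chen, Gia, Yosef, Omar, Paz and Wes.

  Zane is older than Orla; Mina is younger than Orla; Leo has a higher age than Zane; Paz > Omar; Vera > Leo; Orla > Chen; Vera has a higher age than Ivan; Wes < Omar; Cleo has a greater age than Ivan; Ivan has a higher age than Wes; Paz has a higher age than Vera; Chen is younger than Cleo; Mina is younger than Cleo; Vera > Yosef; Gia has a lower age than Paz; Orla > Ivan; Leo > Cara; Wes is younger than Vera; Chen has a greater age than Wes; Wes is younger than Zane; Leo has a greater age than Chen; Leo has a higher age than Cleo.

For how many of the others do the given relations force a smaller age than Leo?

Directly below Leo: Chen, Cleo, Cara, Zane.
One step further: Mina, Wes, Ivan, Orla (8 so far).
Nothing else is reachable below Leo; 8 in all.

8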